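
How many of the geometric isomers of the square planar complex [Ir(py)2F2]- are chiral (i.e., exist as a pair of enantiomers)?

A square has two trans pairs of vertices; adjacent vertices are cis.
There are 2 geometric isomers: py cis; py trans.
Each arrangement has an internal mirror plane or centre of symmetry, so none is chiral.

0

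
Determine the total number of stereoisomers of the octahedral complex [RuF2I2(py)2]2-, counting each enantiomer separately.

The six octahedral sites form three mutually perpendicular trans pairs.
There are 5 geometric isomers: F trans, I trans, py trans; F trans, I cis, py cis; F cis, I cis, py trans; F cis, I cis, py cis (chiral); F cis, I trans, py cis.
One of these lacks any improper symmetry element and so occurs as an enantiomeric pair, giving 5 + 1 = 6 stereoisomers in total.

6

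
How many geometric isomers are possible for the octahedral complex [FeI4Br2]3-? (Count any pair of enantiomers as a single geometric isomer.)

2

An octahedron has six vertices in three trans pairs; every non-trans pair is cis.
There are 2 geometric isomers: Br trans; Br cis.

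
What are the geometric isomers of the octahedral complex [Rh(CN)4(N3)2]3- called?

An octahedron has six vertices in three trans pairs; every non-trans pair is cis.
Working through the distinct placements yields 2 geometric isomers: N3 trans; N3 cis.

cis and trans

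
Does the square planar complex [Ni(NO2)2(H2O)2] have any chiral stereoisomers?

A square has two trans pairs of vertices; adjacent vertices are cis.
There are 2 geometric isomers: NO2 cis; NO2 trans.
Each arrangement has an internal mirror plane or centre of symmetry, so none is chiral.

no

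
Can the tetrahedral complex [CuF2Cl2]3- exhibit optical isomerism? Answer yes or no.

All four vertices of a tetrahedron are equivalent and mutually adjacent, so cis/trans isomerism cannot arise.
Only one geometric arrangement is possible.

no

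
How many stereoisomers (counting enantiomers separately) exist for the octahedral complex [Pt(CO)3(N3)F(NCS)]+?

5

In an octahedral complex each vertex has one trans partner and four cis neighbours.
There are 4 geometric isomers: CO mer (3 arrangements); CO fac (chiral).
One of these lacks any improper symmetry element and so occurs as an enantiomeric pair, giving 4 + 1 = 5 stereoisomers in total.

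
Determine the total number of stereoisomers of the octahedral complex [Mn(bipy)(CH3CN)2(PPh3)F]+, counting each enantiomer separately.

6

Each bipy is bidentate and must span two cis positions.
There are 4 geometric isomers: CH3CN trans; CH3CN cis (3 arrangements, 2 chiral).
Of these, 2 lack any improper symmetry element and so occur as enantiomeric pairs, giving 4 + 2 = 6 stereoisomers in total.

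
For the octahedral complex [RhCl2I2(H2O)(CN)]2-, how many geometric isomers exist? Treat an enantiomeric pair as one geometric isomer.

6

In an octahedral complex each vertex has one trans partner and four cis neighbours.
Systematic placement gives 6 geometric isomers: Cl cis, I trans; Cl cis, I cis (3 arrangements, 2 chiral); Cl trans, I trans; Cl trans, I cis.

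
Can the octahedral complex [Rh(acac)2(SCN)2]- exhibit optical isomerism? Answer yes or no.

yes

An octahedron has six vertices in three trans pairs; every non-trans pair is cis.
Each acac is bidentate and must span two cis positions.
Working through the distinct placements yields 2 geometric isomers: SCN trans; SCN cis (chiral).
One of these lacks any improper symmetry element and so occurs as an enantiomeric pair, giving 2 + 1 = 3 stereoisomers in total.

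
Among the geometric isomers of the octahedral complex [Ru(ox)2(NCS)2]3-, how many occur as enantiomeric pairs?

The six octahedral sites form three mutually perpendicular trans pairs.
Each ox is bidentate and must span two cis positions.
The distinct arrangements are (2 in all): NCS trans; NCS cis (chiral).
One of these lacks any improper symmetry element and so occurs as an enantiomeric pair, giving 2 + 1 = 3 stereoisomers in total.

1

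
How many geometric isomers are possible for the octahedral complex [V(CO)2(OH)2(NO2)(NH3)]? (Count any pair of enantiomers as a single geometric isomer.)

6

The six octahedral sites form three mutually perpendicular trans pairs.
Systematic placement gives 6 geometric isomers: CO trans, OH trans; CO trans, OH cis; CO cis, OH trans; CO cis, OH cis (3 arrangements, 2 chiral).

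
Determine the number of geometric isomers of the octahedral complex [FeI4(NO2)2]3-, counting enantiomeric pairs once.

An octahedron has six vertices in three trans pairs; every non-trans pair is cis.
Working through the distinct placements yields 2 geometric isomers: NO2 trans; NO2 cis.

2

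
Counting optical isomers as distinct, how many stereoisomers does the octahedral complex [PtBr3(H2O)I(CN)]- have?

In an octahedral complex each vertex has one trans partner and four cis neighbours.
Working through the distinct placements yields 4 geometric isomers: Br mer (3 arrangements); Br fac (chiral).
One of these lacks any improper symmetry element and so occurs as an enantiomeric pair, giving 4 + 1 = 5 stereoisomers in total.

5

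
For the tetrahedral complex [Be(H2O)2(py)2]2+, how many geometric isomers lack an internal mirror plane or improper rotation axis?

All four vertices of a tetrahedron are equivalent and mutually adjacent, so cis/trans isomerism cannot arise.
Only one geometric arrangement is possible.

0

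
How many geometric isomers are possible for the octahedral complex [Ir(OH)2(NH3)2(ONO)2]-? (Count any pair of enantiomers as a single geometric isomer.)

5

Systematic placement gives 5 geometric isomers: OH trans, NH3 trans, ONO trans; OH cis, NH3 trans, ONO cis; OH cis, NH3 cis, ONO trans; OH cis, NH3 cis, ONO cis (chiral); OH trans, NH3 cis, ONO cis.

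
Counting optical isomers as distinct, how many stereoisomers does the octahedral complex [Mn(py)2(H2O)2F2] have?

6

The six octahedral sites form three mutually perpendicular trans pairs.
Working through the distinct placements yields 5 geometric isomers: py trans, H2O trans, F trans; py cis, H2O cis, F trans; py trans, H2O cis, F cis; py cis, H2O cis, F cis (chiral); py cis, H2O trans, F cis.
One of these lacks any improper symmetry element and so occurs as an enantiomeric pair, giving 5 + 1 = 6 stereoisomers in total.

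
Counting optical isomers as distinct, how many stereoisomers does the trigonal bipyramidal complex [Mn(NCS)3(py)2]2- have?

3

A trigonal bipyramid has two axial and three equatorial sites, which are chemically inequivalent.
Working through the distinct placements yields 3 geometric isomers: py both equatorial; py one axial, one equatorial; py both axial.
Each arrangement has an internal mirror plane or centre of symmetry, so none is chiral.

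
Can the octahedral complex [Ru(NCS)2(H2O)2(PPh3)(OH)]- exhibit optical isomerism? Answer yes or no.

yes

The six octahedral sites form three mutually perpendicular trans pairs.
Working through the distinct placements yields 6 geometric isomers: NCS trans, H2O trans; NCS cis, H2O trans; NCS cis, H2O cis (3 arrangements, 2 chiral); NCS trans, H2O cis.
Of these, 2 lack any improper symmetry element and so occur as enantiomeric pairs, giving 6 + 2 = 8 stereoisomers in total.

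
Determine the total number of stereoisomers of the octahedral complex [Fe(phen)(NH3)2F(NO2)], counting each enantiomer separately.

Each phen is bidentate and must span two cis positions.
There are 4 geometric isomers: NH3 cis (3 arrangements, 2 chiral); NH3 trans.
Of these, 2 lack any improper symmetry element and so occur as enantiomeric pairs, giving 4 + 2 = 6 stereoisomers in total.

6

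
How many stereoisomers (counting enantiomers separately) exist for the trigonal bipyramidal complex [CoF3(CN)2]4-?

3

Systematic placement gives 3 geometric isomers: CN both axial; CN one axial, one equatorial; CN both equatorial.
Each arrangement has an internal mirror plane or centre of symmetry, so none is chiral.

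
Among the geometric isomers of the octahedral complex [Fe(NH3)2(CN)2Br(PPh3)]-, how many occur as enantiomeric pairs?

There are 6 geometric isomers: NH3 cis, CN cis (3 arrangements, 2 chiral); NH3 trans, CN cis; NH3 cis, CN trans; NH3 trans, CN trans.
Of these, 2 lack any improper symmetry element and so occur as enantiomeric pairs, giving 6 + 2 = 8 stereoisomers in total.

2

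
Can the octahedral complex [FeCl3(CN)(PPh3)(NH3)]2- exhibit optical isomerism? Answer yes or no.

The distinct arrangements are (4 in all): Cl mer (3 arrangements); Cl fac (chiral).
One of these lacks any improper symmetry element and so occurs as an enantiomeric pair, giving 4 + 1 = 5 stereoisomers in total.

yes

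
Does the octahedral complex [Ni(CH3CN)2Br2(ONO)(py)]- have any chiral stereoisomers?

In an octahedral complex each vertex has one trans partner and four cis neighbours.
The distinct arrangements are (6 in all): CH3CN trans, Br trans; CH3CN cis, Br trans; CH3CN cis, Br cis (3 arrangements, 2 chiral); CH3CN trans, Br cis.
Of these, 2 lack any improper symmetry element and so occur as enantiomeric pairs, giving 6 + 2 = 8 stereoisomers in total.

yes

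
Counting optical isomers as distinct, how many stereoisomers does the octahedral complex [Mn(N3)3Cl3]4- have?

Systematic placement gives 2 geometric isomers: N3 mer; N3 fac.
Each arrangement has an internal mirror plane or centre of symmetry, so none is chiral.

2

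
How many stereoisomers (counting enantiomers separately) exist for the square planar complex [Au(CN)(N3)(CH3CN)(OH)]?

In a square planar complex each vertex has one trans partner and two cis neighbours.
The distinct arrangements are (3 in all): (CH3CN/N3 trans, CN/OH trans); (CH3CN/OH trans, CN/N3 trans); (CH3CN/CN trans, N3/OH trans).
Each arrangement has an internal mirror plane or centre of symmetry, so none is chiral.

3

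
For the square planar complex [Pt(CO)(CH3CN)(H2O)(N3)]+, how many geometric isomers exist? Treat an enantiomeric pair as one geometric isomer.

A square has two trans pairs of vertices; adjacent vertices are cis.
There are 3 geometric isomers: (CH3CN/H2O trans, CO/N3 trans); (CH3CN/N3 trans, CO/H2O trans); (CH3CN/CO trans, H2O/N3 trans).

3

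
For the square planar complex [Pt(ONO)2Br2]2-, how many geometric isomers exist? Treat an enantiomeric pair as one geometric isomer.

2

There are 2 geometric isomers: ONO cis; ONO trans.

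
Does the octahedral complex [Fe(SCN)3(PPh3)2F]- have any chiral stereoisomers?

no

An octahedron has six vertices in three trans pairs; every non-trans pair is cis.
Working through the distinct placements yields 3 geometric isomers: SCN mer, PPh3 cis; SCN mer, PPh3 trans; SCN fac, PPh3 cis.
Each arrangement has an internal mirror plane or centre of symmetry, so none is chiral.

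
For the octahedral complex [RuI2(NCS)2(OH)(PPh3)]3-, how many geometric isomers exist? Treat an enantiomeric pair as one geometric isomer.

6

The six octahedral sites form three mutually perpendicular trans pairs.
Systematic placement gives 6 geometric isomers: I trans, NCS trans; I trans, NCS cis; I cis, NCS cis (3 arrangements, 2 chiral); I cis, NCS trans.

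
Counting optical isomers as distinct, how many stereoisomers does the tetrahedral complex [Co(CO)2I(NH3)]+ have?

1

In a tetrahedral complex all four positions are equivalent and every pair of ligands is adjacent — there is no cis/trans distinction.
Only one geometric arrangement is possible.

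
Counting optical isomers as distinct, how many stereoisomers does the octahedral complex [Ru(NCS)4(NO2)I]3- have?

2

In an octahedral complex each vertex has one trans partner and four cis neighbours.
There are 2 geometric isomers: NO2 and I mutually cis; NO2 and I mutually trans.
Each arrangement has an internal mirror plane or centre of symmetry, so none is chiral.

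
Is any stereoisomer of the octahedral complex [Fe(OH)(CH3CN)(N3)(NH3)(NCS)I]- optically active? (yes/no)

The six octahedral sites form three mutually perpendicular trans pairs.
Placing the ligands in turn and identifying arrangements related by rotation or reflection leaves 15 distinct geometric isomers.
Of these, 15 lack any improper symmetry element and so occur as enantiomeric pairs, giving 15 + 15 = 30 stereoisomers in total.

yes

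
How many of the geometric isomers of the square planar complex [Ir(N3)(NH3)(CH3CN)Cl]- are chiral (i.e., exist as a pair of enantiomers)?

0

In a square planar complex each vertex has one trans partner and two cis neighbours.
The distinct arrangements are (3 in all): (CH3CN/N3 trans, Cl/NH3 trans); (CH3CN/NH3 trans, Cl/N3 trans); (CH3CN/Cl trans, N3/NH3 trans).
Each arrangement has an internal mirror plane or centre of symmetry, so none is chiral.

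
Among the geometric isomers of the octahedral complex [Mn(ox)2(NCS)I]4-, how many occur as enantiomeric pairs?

1

Each ox is bidentate and must span two cis positions.
There are 2 geometric isomers: NCS and I mutually trans; NCS and I mutually cis (chiral).
One of these lacks any improper symmetry element and so occurs as an enantiomeric pair, giving 2 + 1 = 3 stereoisomers in total.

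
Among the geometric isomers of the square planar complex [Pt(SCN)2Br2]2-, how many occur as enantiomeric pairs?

0

In a square planar complex each vertex has one trans partner and two cis neighbours.
There are 2 geometric isomers: SCN cis; SCN trans.
Each arrangement has an internal mirror plane or centre of symmetry, so none is chiral.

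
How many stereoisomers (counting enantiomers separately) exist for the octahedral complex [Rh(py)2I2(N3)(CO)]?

There are 6 geometric isomers: py trans, I cis; py cis, I cis (3 arrangements, 2 chiral); py trans, I trans; py cis, I trans.
Of these, 2 lack any improper symmetry element and so occur as enantiomeric pairs, giving 6 + 2 = 8 stereoisomers in total.

8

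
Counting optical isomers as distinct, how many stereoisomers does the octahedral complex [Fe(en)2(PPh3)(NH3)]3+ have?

The six octahedral sites form three mutually perpendicular trans pairs.
Each en is bidentate and must span two cis positions.
There are 2 geometric isomers: PPh3 and NH3 mutually trans; PPh3 and NH3 mutually cis (chiral).
One of these lacks any improper symmetry element and so occurs as an enantiomeric pair, giving 2 + 1 = 3 stereoisomers in total.

3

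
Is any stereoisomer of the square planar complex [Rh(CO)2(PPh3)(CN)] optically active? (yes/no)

A square has two trans pairs of vertices; adjacent vertices are cis.
Working through the distinct placements yields 2 geometric isomers: CO cis; CO trans.
Each arrangement has an internal mirror plane or centre of symmetry, so none is chiral.

no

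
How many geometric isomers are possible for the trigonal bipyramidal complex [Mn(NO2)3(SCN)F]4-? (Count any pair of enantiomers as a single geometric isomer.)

In a trigonal bipyramid the two axial positions differ from the three equatorial ones.
Systematic placement gives 4 geometric isomers: SCN equatorial, F axial; SCN axial, F axial; SCN equatorial, F equatorial; SCN axial, F equatorial.

4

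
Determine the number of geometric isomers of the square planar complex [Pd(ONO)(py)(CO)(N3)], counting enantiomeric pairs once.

3

Systematic placement gives 3 geometric isomers: (CO/ONO trans, N3/py trans); (CO/py trans, N3/ONO trans); (CO/N3 trans, ONO/py trans).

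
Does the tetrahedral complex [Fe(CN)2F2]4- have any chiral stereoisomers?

All four vertices of a tetrahedron are equivalent and mutually adjacent, so cis/trans isomerism cannot arise.
Only one geometric arrangement is possible.

no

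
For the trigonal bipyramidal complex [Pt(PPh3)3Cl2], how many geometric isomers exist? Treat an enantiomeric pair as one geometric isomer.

3

A trigonal bipyramid has two axial and three equatorial sites, which are chemically inequivalent.
There are 3 geometric isomers: Cl both axial; Cl one axial, one equatorial; Cl both equatorial.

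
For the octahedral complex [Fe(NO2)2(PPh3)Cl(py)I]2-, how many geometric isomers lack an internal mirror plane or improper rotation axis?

In an octahedral complex each vertex has one trans partner and four cis neighbours.
Placing the ligands in turn and identifying arrangements related by rotation or reflection leaves 9 distinct geometric isomers.
Of these, 6 lack any improper symmetry element and so occur as enantiomeric pairs, giving 9 + 6 = 15 stereoisomers in total.

6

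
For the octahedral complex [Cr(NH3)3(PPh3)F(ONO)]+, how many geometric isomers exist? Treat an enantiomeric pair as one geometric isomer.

4

In an octahedral complex each vertex has one trans partner and four cis neighbours.
Working through the distinct placements yields 4 geometric isomers: NH3 mer (3 arrangements); NH3 fac (chiral).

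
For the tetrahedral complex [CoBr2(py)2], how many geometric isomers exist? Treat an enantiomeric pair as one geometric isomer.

1

In a tetrahedral complex all four positions are equivalent and every pair of ligands is adjacent — there is no cis/trans distinction.
Only one geometric arrangement is possible.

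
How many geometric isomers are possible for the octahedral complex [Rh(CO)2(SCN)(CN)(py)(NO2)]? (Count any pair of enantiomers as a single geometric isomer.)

Systematic enumeration (placing each ligand type in turn and discarding arrangements equivalent by rotation or reflection) gives 9 geometric isomers.

9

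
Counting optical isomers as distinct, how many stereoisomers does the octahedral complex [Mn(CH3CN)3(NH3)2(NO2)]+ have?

3

An octahedron has six vertices in three trans pairs; every non-trans pair is cis.
Systematic placement gives 3 geometric isomers: CH3CN mer, NH3 cis; CH3CN mer, NH3 trans; CH3CN fac, NH3 cis.
Each arrangement has an internal mirror plane or centre of symmetry, so none is chiral.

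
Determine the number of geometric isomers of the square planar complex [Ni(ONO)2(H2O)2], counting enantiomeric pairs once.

2

Systematic placement gives 2 geometric isomers: ONO cis; ONO trans.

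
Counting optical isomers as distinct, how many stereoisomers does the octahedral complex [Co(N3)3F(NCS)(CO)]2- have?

The six octahedral sites form three mutually perpendicular trans pairs.
There are 4 geometric isomers: N3 mer (3 arrangements); N3 fac (chiral).
One of these lacks any improper symmetry element and so occurs as an enantiomeric pair, giving 4 + 1 = 5 stereoisomers in total.

5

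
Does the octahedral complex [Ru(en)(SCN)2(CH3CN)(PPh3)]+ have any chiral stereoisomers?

yes

The six octahedral sites form three mutually perpendicular trans pairs.
Each en is bidentate and must span two cis positions.
Systematic placement gives 4 geometric isomers: SCN cis (3 arrangements, 2 chiral); SCN trans.
Of these, 2 lack any improper symmetry element and so occur as enantiomeric pairs, giving 4 + 2 = 6 stereoisomers in total.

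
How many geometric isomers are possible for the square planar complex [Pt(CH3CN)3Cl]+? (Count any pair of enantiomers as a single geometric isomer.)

1

In a square planar complex each vertex has one trans partner and two cis neighbours.
Only one geometric arrangement is possible.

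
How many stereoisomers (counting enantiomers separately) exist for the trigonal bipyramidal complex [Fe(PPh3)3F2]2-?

3

In a trigonal bipyramid the two axial positions differ from the three equatorial ones.
Working through the distinct placements yields 3 geometric isomers: F both axial; F one axial, one equatorial; F both equatorial.
Each arrangement has an internal mirror plane or centre of symmetry, so none is chiral.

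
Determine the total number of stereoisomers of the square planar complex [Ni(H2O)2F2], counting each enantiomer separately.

2

Working through the distinct placements yields 2 geometric isomers: H2O cis; H2O trans.
Each arrangement has an internal mirror plane or centre of symmetry, so none is chiral.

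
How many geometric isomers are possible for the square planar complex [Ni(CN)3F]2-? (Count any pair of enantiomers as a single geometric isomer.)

Only one geometric arrangement is possible.

1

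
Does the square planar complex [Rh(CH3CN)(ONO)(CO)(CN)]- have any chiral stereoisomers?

A square has two trans pairs of vertices; adjacent vertices are cis.
Systematic placement gives 3 geometric isomers: (CH3CN/CO trans, CN/ONO trans); (CH3CN/ONO trans, CN/CO trans); (CH3CN/CN trans, CO/ONO trans).
Each arrangement has an internal mirror plane or centre of symmetry, so none is chiral.

no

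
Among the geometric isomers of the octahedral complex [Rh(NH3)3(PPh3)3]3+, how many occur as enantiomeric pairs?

0

The six octahedral sites form three mutually perpendicular trans pairs.
The distinct arrangements are (2 in all): NH3 mer; NH3 fac.
Each arrangement has an internal mirror plane or centre of symmetry, so none is chiral.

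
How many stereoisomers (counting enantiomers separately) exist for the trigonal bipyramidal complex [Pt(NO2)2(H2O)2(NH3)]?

6

A trigonal bipyramid has two axial and three equatorial sites, which are chemically inequivalent.
Systematic enumeration (placing each ligand type in turn and discarding arrangements equivalent by rotation or reflection) gives 5 geometric isomers.
One of these lacks any improper symmetry element and so occurs as an enantiomeric pair, giving 5 + 1 = 6 stereoisomers in total.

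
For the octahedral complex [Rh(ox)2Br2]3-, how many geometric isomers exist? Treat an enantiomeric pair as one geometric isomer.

2

Each ox is bidentate and must span two cis positions.
Working through the distinct placements yields 2 geometric isomers: Br trans; Br cis (chiral).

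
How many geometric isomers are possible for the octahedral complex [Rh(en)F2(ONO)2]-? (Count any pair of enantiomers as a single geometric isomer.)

An octahedron has six vertices in three trans pairs; every non-trans pair is cis.
Each en is bidentate and must span two cis positions.
Systematic placement gives 3 geometric isomers: F trans, ONO cis; F cis, ONO cis (chiral); F cis, ONO trans.

3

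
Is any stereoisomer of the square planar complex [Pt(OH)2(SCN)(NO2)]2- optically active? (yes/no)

no

Systematic placement gives 2 geometric isomers: OH cis; OH trans.
Each arrangement has an internal mirror plane or centre of symmetry, so none is chiral.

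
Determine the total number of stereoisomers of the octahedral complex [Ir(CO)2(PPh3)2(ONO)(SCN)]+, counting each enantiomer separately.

In an octahedral complex each vertex has one trans partner and four cis neighbours.
Systematic placement gives 6 geometric isomers: CO trans, PPh3 cis; CO trans, PPh3 trans; CO cis, PPh3 cis (3 arrangements, 2 chiral); CO cis, PPh3 trans.
Of these, 2 lack any improper symmetry element and so occur as enantiomeric pairs, giving 6 + 2 = 8 stereoisomers in total.

8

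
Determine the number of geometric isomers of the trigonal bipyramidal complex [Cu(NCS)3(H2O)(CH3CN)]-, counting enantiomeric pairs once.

A trigonal bipyramid has two axial and three equatorial sites, which are chemically inequivalent.
Systematic placement gives 4 geometric isomers: H2O axial, CH3CN axial; H2O equatorial, CH3CN axial; H2O axial, CH3CN equatorial; H2O equatorial, CH3CN equatorial.

4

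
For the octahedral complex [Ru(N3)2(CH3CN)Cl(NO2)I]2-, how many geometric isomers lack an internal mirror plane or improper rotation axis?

In an octahedral complex each vertex has one trans partner and four cis neighbours.
Systematic enumeration (placing each ligand type in turn and discarding arrangements equivalent by rotation or reflection) gives 9 geometric isomers.
Of these, 6 lack any improper symmetry element and so occur as enantiomeric pairs, giving 9 + 6 = 15 stereoisomers in total.

6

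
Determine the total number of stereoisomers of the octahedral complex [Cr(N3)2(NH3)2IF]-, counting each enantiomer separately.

Working through the distinct placements yields 6 geometric isomers: N3 trans, NH3 trans; N3 cis, NH3 cis (3 arrangements, 2 chiral); N3 cis, NH3 trans; N3 trans, NH3 cis.
Of these, 2 lack any improper symmetry element and so occur as enantiomeric pairs, giving 6 + 2 = 8 stereoisomers in total.

8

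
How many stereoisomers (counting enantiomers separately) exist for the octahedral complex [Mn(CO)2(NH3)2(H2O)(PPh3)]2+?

8

The six octahedral sites form three mutually perpendicular trans pairs.
The distinct arrangements are (6 in all): CO trans, NH3 cis; CO trans, NH3 trans; CO cis, NH3 cis (3 arrangements, 2 chiral); CO cis, NH3 trans.
Of these, 2 lack any improper symmetry element and so occur as enantiomeric pairs, giving 6 + 2 = 8 stereoisomers in total.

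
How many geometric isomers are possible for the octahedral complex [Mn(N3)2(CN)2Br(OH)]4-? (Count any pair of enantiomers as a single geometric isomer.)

6

The six octahedral sites form three mutually perpendicular trans pairs.
Working through the distinct placements yields 6 geometric isomers: N3 cis, CN cis (3 arrangements, 2 chiral); N3 trans, CN cis; N3 cis, CN trans; N3 trans, CN trans.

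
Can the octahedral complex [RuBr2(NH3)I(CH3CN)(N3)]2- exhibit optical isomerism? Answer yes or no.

Systematic enumeration (placing each ligand type in turn and discarding arrangements equivalent by rotation or reflection) gives 9 geometric isomers.
Of these, 6 lack any improper symmetry element and so occur as enantiomeric pairs, giving 9 + 6 = 15 stereoisomers in total.

yes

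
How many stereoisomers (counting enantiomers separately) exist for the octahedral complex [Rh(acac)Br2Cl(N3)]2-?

6

An octahedron has six vertices in three trans pairs; every non-trans pair is cis.
Each acac is bidentate and must span two cis positions.
There are 4 geometric isomers: Br trans; Br cis (3 arrangements, 2 chiral).
Of these, 2 lack any improper symmetry element and so occur as enantiomeric pairs, giving 4 + 2 = 6 stereoisomers in total.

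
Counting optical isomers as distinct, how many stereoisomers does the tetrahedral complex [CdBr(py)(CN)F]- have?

All four vertices of a tetrahedron are equivalent and mutually adjacent, so cis/trans isomerism cannot arise.
Only one geometric arrangement is possible; it has no improper symmetry element, so it exists as a pair of enantiomers (2 stereoisomers).

2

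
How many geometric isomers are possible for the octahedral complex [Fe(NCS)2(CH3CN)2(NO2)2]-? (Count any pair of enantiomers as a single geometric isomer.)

In an octahedral complex each vertex has one trans partner and four cis neighbours.
Systematic placement gives 5 geometric isomers: NCS trans, CH3CN trans, NO2 trans; NCS cis, CH3CN trans, NO2 cis; NCS cis, CH3CN cis, NO2 trans; NCS cis, CH3CN cis, NO2 cis (chiral); NCS trans, CH3CN cis, NO2 cis.

5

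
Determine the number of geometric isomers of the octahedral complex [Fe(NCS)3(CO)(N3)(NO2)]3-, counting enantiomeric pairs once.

In an octahedral complex each vertex has one trans partner and four cis neighbours.
Working through the distinct placements yields 4 geometric isomers: NCS mer (3 arrangements); NCS fac (chiral).

4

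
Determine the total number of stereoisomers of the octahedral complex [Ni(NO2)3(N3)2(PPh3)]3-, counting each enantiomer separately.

An octahedron has six vertices in three trans pairs; every non-trans pair is cis.
Working through the distinct placements yields 3 geometric isomers: NO2 mer, N3 trans; NO2 fac, N3 cis; NO2 mer, N3 cis.
Each arrangement has an internal mirror plane or centre of symmetry, so none is chiral.

3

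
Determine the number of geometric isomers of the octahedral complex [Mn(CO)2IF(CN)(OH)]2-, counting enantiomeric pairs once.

9

In an octahedral complex each vertex has one trans partner and four cis neighbours.
Exhaustive case analysis gives 9 geometric isomers.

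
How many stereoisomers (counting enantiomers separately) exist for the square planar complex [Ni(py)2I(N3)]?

A square has two trans pairs of vertices; adjacent vertices are cis.
There are 2 geometric isomers: py cis; py trans.
Each arrangement has an internal mirror plane or centre of symmetry, so none is chiral.

2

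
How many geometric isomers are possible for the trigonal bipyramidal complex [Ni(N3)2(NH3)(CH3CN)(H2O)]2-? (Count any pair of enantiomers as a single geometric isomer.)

A trigonal bipyramid has two axial and three equatorial sites, which are chemically inequivalent.
Placing the ligands in turn and identifying arrangements related by rotation or reflection leaves 7 distinct geometric isomers.

7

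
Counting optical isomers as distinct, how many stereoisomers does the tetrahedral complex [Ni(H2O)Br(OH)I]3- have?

2

In a tetrahedral complex all four positions are equivalent and every pair of ligands is adjacent — there is no cis/trans distinction.
Only one geometric arrangement is possible; it has no improper symmetry element, so it exists as a pair of enantiomers (2 stereoisomers).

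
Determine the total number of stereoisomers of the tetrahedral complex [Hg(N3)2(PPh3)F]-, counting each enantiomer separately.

In a tetrahedral complex all four positions are equivalent and every pair of ligands is adjacent — there is no cis/trans distinction.
Only one geometric arrangement is possible.

1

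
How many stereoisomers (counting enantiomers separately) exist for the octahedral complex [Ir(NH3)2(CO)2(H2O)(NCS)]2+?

There are 6 geometric isomers: NH3 trans, CO trans; NH3 cis, CO trans; NH3 trans, CO cis; NH3 cis, CO cis (3 arrangements, 2 chiral).
Of these, 2 lack any improper symmetry element and so occur as enantiomeric pairs, giving 6 + 2 = 8 stereoisomers in total.

8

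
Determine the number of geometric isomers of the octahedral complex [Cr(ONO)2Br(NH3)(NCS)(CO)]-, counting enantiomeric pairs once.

An octahedron has six vertices in three trans pairs; every non-trans pair is cis.
Exhaustive case analysis gives 9 geometric isomers.

9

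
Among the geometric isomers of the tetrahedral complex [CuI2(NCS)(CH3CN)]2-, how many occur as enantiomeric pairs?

All four vertices of a tetrahedron are equivalent and mutually adjacent, so cis/trans isomerism cannot arise.
Only one geometric arrangement is possible.

0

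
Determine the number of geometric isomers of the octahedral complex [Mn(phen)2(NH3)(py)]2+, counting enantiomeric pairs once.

2

Each phen is bidentate and must span two cis positions.
There are 2 geometric isomers: NH3 and py mutually cis (chiral); NH3 and py mutually trans.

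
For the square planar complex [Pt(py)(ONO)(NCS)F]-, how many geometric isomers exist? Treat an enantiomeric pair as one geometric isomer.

3

In a square planar complex each vertex has one trans partner and two cis neighbours.
The distinct arrangements are (3 in all): (F/ONO trans, NCS/py trans); (F/py trans, NCS/ONO trans); (F/NCS trans, ONO/py trans).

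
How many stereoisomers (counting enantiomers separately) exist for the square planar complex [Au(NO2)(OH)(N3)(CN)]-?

In a square planar complex each vertex has one trans partner and two cis neighbours.
There are 3 geometric isomers: (CN/NO2 trans, N3/OH trans); (CN/OH trans, N3/NO2 trans); (CN/N3 trans, NO2/OH trans).
Each arrangement has an internal mirror plane or centre of symmetry, so none is chiral.

3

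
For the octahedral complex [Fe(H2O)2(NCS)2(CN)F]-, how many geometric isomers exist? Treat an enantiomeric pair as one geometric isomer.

6

Working through the distinct placements yields 6 geometric isomers: H2O trans, NCS trans; H2O cis, NCS cis (3 arrangements, 2 chiral); H2O cis, NCS trans; H2O trans, NCS cis.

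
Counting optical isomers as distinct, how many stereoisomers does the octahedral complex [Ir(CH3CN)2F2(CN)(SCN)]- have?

8

The six octahedral sites form three mutually perpendicular trans pairs.
There are 6 geometric isomers: CH3CN trans, F cis; CH3CN trans, F trans; CH3CN cis, F cis (3 arrangements, 2 chiral); CH3CN cis, F trans.
Of these, 2 lack any improper symmetry element and so occur as enantiomeric pairs, giving 6 + 2 = 8 stereoisomers in total.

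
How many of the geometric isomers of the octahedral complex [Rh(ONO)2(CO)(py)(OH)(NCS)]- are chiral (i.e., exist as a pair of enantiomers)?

Exhaustive case analysis gives 9 geometric isomers.
Of these, 6 lack any improper symmetry element and so occur as enantiomeric pairs, giving 9 + 6 = 15 stereoisomers in total.

6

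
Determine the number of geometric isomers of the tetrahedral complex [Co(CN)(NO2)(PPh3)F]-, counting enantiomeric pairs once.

In a tetrahedral complex all four positions are equivalent and every pair of ligands is adjacent — there is no cis/trans distinction.
Only one geometric arrangement is possible; it has no improper symmetry element, so it exists as a pair of enantiomers (2 stereoisomers).

1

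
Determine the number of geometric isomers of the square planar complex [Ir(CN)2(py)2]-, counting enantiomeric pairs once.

2

The distinct arrangements are (2 in all): CN cis; CN trans.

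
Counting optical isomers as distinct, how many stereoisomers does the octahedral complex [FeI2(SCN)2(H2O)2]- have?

The six octahedral sites form three mutually perpendicular trans pairs.
The distinct arrangements are (5 in all): I trans, SCN trans, H2O trans; I cis, SCN cis, H2O trans; I cis, SCN trans, H2O cis; I cis, SCN cis, H2O cis (chiral); I trans, SCN cis, H2O cis.
One of these lacks any improper symmetry element and so occurs as an enantiomeric pair, giving 5 + 1 = 6 stereoisomers in total.

6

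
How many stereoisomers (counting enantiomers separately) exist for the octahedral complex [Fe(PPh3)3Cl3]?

2

The distinct arrangements are (2 in all): PPh3 mer; PPh3 fac.
Each arrangement has an internal mirror plane or centre of symmetry, so none is chiral.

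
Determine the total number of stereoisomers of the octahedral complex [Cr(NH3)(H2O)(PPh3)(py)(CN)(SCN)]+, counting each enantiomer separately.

Systematic enumeration (placing each ligand type in turn and discarding arrangements equivalent by rotation or reflection) gives 15 geometric isomers.
Of these, 15 lack any improper symmetry element and so occur as enantiomeric pairs, giving 15 + 15 = 30 stereoisomers in total.

30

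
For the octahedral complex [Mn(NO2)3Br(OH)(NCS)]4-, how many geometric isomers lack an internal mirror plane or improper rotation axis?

1

The six octahedral sites form three mutually perpendicular trans pairs.
Working through the distinct placements yields 4 geometric isomers: NO2 mer (3 arrangements); NO2 fac (chiral).
One of these lacks any improper symmetry element and so occurs as an enantiomeric pair, giving 4 + 1 = 5 stereoisomers in total.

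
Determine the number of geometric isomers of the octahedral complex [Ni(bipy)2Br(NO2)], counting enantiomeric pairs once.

Each bipy is bidentate and must span two cis positions.
Systematic placement gives 2 geometric isomers: Br and NO2 mutually trans; Br and NO2 mutually cis (chiral).

2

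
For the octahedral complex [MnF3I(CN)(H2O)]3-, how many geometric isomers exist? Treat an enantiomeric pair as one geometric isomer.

An octahedron has six vertices in three trans pairs; every non-trans pair is cis.
There are 4 geometric isomers: F mer (3 arrangements); F fac (chiral).

4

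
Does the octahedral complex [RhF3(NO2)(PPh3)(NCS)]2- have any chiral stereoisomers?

yes

An octahedron has six vertices in three trans pairs; every non-trans pair is cis.
The distinct arrangements are (4 in all): F mer (3 arrangements); F fac (chiral).
One of these lacks any improper symmetry element and so occurs as an enantiomeric pair, giving 4 + 1 = 5 stereoisomers in total.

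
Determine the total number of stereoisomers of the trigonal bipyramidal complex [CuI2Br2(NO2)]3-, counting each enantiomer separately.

6

Systematic enumeration (placing each ligand type in turn and discarding arrangements equivalent by rotation or reflection) gives 5 geometric isomers.
One of these lacks any improper symmetry element and so occurs as an enantiomeric pair, giving 5 + 1 = 6 stereoisomers in total.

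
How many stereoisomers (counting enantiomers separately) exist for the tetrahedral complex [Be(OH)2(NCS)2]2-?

1

All four vertices of a tetrahedron are equivalent and mutually adjacent, so cis/trans isomerism cannot arise.
Only one geometric arrangement is possible.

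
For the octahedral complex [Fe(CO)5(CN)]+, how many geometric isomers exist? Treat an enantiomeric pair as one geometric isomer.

An octahedron has six vertices in three trans pairs; every non-trans pair is cis.
Only one geometric arrangement is possible.

1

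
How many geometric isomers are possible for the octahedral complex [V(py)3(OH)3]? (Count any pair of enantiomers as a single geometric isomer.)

2

An octahedron has six vertices in three trans pairs; every non-trans pair is cis.
Working through the distinct placements yields 2 geometric isomers: py mer; py fac.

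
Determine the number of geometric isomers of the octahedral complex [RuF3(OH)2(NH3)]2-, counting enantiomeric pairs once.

3

The six octahedral sites form three mutually perpendicular trans pairs.
The distinct arrangements are (3 in all): F mer, OH trans; F mer, OH cis; F fac, OH cis.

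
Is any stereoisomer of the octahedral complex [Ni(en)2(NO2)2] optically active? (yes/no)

yes

An octahedron has six vertices in three trans pairs; every non-trans pair is cis.
Each en is bidentate and must span two cis positions.
Systematic placement gives 2 geometric isomers: NO2 trans; NO2 cis (chiral).
One of these lacks any improper symmetry element and so occurs as an enantiomeric pair, giving 2 + 1 = 3 stereoisomers in total.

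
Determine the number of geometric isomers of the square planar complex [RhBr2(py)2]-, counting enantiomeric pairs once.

2

In a square planar complex each vertex has one trans partner and two cis neighbours.
The distinct arrangements are (2 in all): Br cis; Br trans.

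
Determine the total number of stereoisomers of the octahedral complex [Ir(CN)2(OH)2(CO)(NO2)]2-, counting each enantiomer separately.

In an octahedral complex each vertex has one trans partner and four cis neighbours.
Working through the distinct placements yields 6 geometric isomers: CN trans, OH trans; CN trans, OH cis; CN cis, OH trans; CN cis, OH cis (3 arrangements, 2 chiral).
Of these, 2 lack any improper symmetry element and so occur as enantiomeric pairs, giving 6 + 2 = 8 stereoisomers in total.

8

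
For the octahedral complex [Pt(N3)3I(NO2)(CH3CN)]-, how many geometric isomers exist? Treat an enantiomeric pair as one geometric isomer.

There are 4 geometric isomers: N3 mer (3 arrangements); N3 fac (chiral).

4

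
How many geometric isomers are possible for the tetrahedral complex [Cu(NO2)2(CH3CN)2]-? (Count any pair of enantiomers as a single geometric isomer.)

Only one geometric arrangement is possible.

1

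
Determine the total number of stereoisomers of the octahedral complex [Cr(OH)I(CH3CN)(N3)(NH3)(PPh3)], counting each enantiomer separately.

30

An octahedron has six vertices in three trans pairs; every non-trans pair is cis.
Placing the ligands in turn and identifying arrangements related by rotation or reflection leaves 15 distinct geometric isomers.
Of these, 15 lack any improper symmetry element and so occur as enantiomeric pairs, giving 15 + 15 = 30 stereoisomers in total.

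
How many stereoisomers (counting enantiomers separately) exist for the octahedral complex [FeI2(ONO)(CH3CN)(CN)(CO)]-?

The six octahedral sites form three mutually perpendicular trans pairs.
Exhaustive case analysis gives 9 geometric isomers.
Of these, 6 lack any improper symmetry element and so occur as enantiomeric pairs, giving 9 + 6 = 15 stereoisomers in total.

15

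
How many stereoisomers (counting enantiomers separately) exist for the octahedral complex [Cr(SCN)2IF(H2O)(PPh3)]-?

In an octahedral complex each vertex has one trans partner and four cis neighbours.
Systematic enumeration (placing each ligand type in turn and discarding arrangements equivalent by rotation or reflection) gives 9 geometric isomers.
Of these, 6 lack any improper symmetry element and so occur as enantiomeric pairs, giving 9 + 6 = 15 stereoisomers in total.

15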